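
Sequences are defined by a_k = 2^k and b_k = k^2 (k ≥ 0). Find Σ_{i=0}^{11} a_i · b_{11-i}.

12117

Write out a_i and b_{11-i} for i = 0,…,11 and sum the products.
Σ = 1·121 + 2·100 + 4·81 + 8·64 + 16·49 + 32·36 + 64·25 + 128·16 + 256·9 + 512·4 + 1024·1 + 2048·0 = 12117.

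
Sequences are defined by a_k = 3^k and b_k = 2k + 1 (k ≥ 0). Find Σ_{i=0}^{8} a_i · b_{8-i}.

The convolution is the x^8 coefficient of A(x)B(x).
Σ = 1·17 + 3·15 + 9·13 + 27·11 + 81·9 + 243·7 + 729·5 + 2187·3 + 6561·1 = 19673.

19673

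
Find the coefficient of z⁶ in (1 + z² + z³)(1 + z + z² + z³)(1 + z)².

7

(1 + z² + z³) has coefficients 1,0,1,1 for degrees 0…3.
(1 + z + z² + z³) has coefficients 1,1,1,1,0,0,0 for degrees 0…6.
Finally multiplying by (1 + z)², the product of all factors after the first has coefficients 1,3,4,4,3,1,0 for degrees 0…6.
[z⁶] = 1·0 + 1·3 + 1·4 = 7.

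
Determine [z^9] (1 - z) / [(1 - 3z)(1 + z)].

9841

Partial fractions give a closed form: a_n = (1/2)·3^n + (1/2)·(-1)^n.
At n = 9: a_9 = 9841.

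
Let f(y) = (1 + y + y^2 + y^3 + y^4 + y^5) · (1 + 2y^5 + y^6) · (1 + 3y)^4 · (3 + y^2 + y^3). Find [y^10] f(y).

3300

(1 + y + y^2 + y^3 + y^4 + y^5) has coefficients 1,1,1,1,1,1 for degrees 0…5.
(1 + 2y^5 + y^6) has coefficients 1,0,0,0,0,2,1,0,0,0,0 for degrees 0…10.
Multiplying by (1 + 3y)^4 gives running coefficients 1,12,54,108,81,2,25,120,270,270,81 for degrees 0…10.
Finally multiplying by (3 + y^2 + y^3), the product of all factors after the first has coefficients 3,36,163,337,309,168,264,443,837,955,633 for degrees 0…10.
[y^10] = 1·633 + 1·955 + 1·837 + 1·443 + 1·264 + 1·168 = 3300.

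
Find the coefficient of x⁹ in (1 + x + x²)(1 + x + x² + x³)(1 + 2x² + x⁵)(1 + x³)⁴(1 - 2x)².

(1 + x + x²) has coefficients 1,1,1 for degrees 0…2.
(1 + x + x² + x³) has coefficients 1,1,1,1,0,0,0,0,0,0 for degrees 0…9.
Multiplying by (1 + 2x² + x⁵) gives running coefficients 1,1,3,3,2,3,1,1,1,0 for degrees 0…9.
Multiplying by (1 + x³)⁴ gives running coefficients 1,1,3,7,6,15,19,15,31,26 for degrees 0…9.
Finally multiplying by (1 - 2x)², the product of all factors after the first has coefficients 1,-3,3,-1,-10,19,-17,-1,47,-38 for degrees 0…9.
[x⁹] = 1·(-38) + 1·47 + 1·(-1) = 8.

8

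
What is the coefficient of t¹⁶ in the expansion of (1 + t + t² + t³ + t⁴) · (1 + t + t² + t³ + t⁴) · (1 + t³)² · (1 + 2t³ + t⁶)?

(1 + t + t² + t³ + t⁴) has coefficients 1,1,1,1,1 for degrees 0…4.
(1 + t + t² + t³ + t⁴) has coefficients 1,1,1,1,1,0,0,0,0,0,0,0,0,0,0,0,0 for degrees 0…16.
Multiplying by (1 + t³)² gives running coefficients 1,1,1,3,3,2,3,3,1,1,1,0,0,0,0,0,0 for degrees 0…16.
Finally multiplying by (1 + 2t³ + t⁶), the product of all factors after the first has coefficients 1,1,1,5,5,4,10,10,6,10,10,4,5,5,1,1,1 for degrees 0…16.
[t¹⁶] = 1·1 + 1·1 + 1·1 + 1·5 + 1·5 = 13.

13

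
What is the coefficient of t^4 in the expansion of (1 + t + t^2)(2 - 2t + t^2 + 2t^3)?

(1 + t + t^2) has coefficients 1,1,1 for degrees 0…2.
(2 - 2t + t^2 + 2t^3) has coefficients 2,-2,1,2,0 for degrees 0…4.
[t^4] = 1·0 + 1·2 + 1·1 = 3.

3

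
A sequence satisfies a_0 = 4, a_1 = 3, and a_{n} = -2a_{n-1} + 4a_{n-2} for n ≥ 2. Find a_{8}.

5248

The ordinary generating function has denominator 1 + 2t - 4t^2.
Iterating the recurrence: a_0,…,a_{8} = 4, 3, 10, -8, 56, -144, 512, -1600, 5248.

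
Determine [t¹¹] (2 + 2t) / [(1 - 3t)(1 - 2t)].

Partial fractions give a closed form: a_n = (8)·3^n + (-6)·2^n.
At n = 11: a_11 = 1404888.

1404888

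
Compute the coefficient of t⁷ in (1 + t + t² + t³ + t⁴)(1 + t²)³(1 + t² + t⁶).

(1 + t + t² + t³ + t⁴) has coefficients 1,1,1,1,1 for degrees 0…4.
(1 + t²)³ has coefficients 1,0,3,0,3,0,1,0 for degrees 0…7.
Finally multiplying by (1 + t² + t⁶), the product of all factors after the first has coefficients 1,0,4,0,6,0,5,0 for degrees 0…7.
[t⁷] = 1·0 + 1·5 + 1·0 + 1·6 + 1·0 = 11.

11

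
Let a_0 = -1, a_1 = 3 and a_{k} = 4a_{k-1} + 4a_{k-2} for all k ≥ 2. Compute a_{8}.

The ordinary generating function has denominator 1 - 4y - 4y^2.
Iterating the recurrence: a_0,…,a_{8} = -1, 3, 8, 44, 208, 1008, 4864, 23488, 113408.

113408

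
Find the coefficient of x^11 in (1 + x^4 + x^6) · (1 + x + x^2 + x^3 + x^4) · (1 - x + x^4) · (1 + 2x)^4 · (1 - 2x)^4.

(1 + x^4 + x^6) has coefficients 1,0,0,0,1,0,1 for degrees 0…6.
(1 + x + x^2 + x^3 + x^4) has coefficients 1,1,1,1,1,0,0,0,0,0,0,0 for degrees 0…11.
Multiplying by (1 - x + x^4) gives running coefficients 1,0,0,0,1,0,1,1,1,0,0,0 for degrees 0…11.
Multiplying by (1 + 2x)^4 gives running coefficients 1,8,24,32,17,8,25,41,49,64,72,48 for degrees 0…11.
Finally multiplying by (1 - 2x)^4, the product of all factors after the first has coefficients 1,0,-16,0,97,0,-271,1,337,-16,-176,96 for degrees 0…11.
[x^11] = 1·96 + 1·1 + 1·0 = 97.

97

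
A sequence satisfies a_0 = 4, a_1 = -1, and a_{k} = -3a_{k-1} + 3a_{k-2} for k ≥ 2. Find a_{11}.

The ordinary generating function has denominator 1 + 3z - 3z^2.
Iterating the recurrence: a_0,…,a_{11} = 4, -1, 15, -48, 189, -711, 2700, -10233, 38799, -147096, 557685, -2114343.

-2114343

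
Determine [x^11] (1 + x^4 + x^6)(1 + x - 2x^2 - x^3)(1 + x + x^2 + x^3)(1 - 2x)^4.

(1 + x^4 + x^6) has coefficients 1,0,0,0,1,0,1 for degrees 0…6.
(1 + x - 2x^2 - x^3) has coefficients 1,1,-2,-1,0,0,0,0,0,0,0,0 for degrees 0…11.
Multiplying by (1 + x + x^2 + x^3) gives running coefficients 1,2,0,-1,-2,-3,-1,0,0,0,0,0 for degrees 0…11.
Finally multiplying by (1 - 2x)^4, the product of all factors after the first has coefficients 1,-6,8,15,-42,21,7,-16,40,-16,-16,0 for degrees 0…11.
[x^11] = 1·0 + 1·(-16) + 1·21 = 5.

5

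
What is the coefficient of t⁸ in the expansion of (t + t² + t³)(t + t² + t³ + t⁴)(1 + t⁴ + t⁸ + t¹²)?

(t + t² + t³) has coefficients 0,1,1,1 for degrees 0…3.
(t + t² + t³ + t⁴) has coefficients 0,1,1,1,1,0,0,0,0 for degrees 0…8.
Finally multiplying by (1 + t⁴ + t⁸ + t¹²), the product of all factors after the first has coefficients 0,1,1,1,1,1,1,1,1 for degrees 0…8.
[t⁸] = 1·1 + 1·1 + 1·1 = 3.

3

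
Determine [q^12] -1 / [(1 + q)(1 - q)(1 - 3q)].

The denominator gives the recurrence a_n = 3a_(n−1) + a_(n−2) − 3a_(n−3) for n ≥ 3; the numerator fixes a_0 = -1, a_1 = -3, a_2 = -10.
Iterating: -1, -3, -10, -30, -91, -273, -820, -2460, -7381, -22143, -66430, -199290, -597871, so a_12 = -597871.

-597871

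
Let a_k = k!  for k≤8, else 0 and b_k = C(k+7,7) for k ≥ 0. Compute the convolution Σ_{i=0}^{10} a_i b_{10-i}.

2494494

The convolution is the x^10 coefficient of A(x)B(x).
Σ = 1·19448 + 1·11440 + 2·6435 + 6·3432 + 24·1716 + 120·792 + 720·330 + 5040·120 + 40320·36 + 0·8 + 0·1 = 2494494.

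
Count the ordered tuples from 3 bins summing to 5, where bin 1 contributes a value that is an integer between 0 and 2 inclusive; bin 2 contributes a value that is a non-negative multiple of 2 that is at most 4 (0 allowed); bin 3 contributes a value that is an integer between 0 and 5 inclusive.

8

The generating function for the choices is (1 + y + y²)·(1 + y² + y⁴)·(1 + y + y² + y³ + y⁴ + y⁵); the count is [y⁵].
(1 + y + y²) has coefficients 1,1,1 for degrees 0…2.
(1 + y² + y⁴) has coefficients 1,0,1,0,1,0 for degrees 0…5.
Finally multiplying by (1 + y + y² + y³ + y⁴ + y⁵), the product of all factors after the first has coefficients 1,1,2,2,3,3 for degrees 0…5.
[y⁵] = 1·3 + 1·3 + 1·2 = 8.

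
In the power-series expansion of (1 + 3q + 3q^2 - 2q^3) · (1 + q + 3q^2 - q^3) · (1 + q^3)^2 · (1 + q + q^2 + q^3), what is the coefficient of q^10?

(1 + 3q + 3q^2 - 2q^3) has coefficients 1,3,3,-2 for degrees 0…3.
(1 + q + 3q^2 - q^3) has coefficients 1,1,3,-1,0,0,0,0,0,0,0 for degrees 0…10.
Multiplying by (1 + q^3)^2 gives running coefficients 1,1,3,1,2,6,-1,1,3,-1,0 for degrees 0…10.
Finally multiplying by (1 + q + q^2 + q^3), the product of all factors after the first has coefficients 1,2,5,6,7,12,8,8,9,2,3 for degrees 0…10.
[q^10] = 1·3 + 3·2 + 3·9 − 2·8 = 20.

20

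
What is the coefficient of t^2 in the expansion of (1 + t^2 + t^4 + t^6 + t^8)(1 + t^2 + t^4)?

(1 + t^2 + t^4 + t^6 + t^8) has coefficients 1,0,1 for degrees 0…2.
(1 + t^2 + t^4) has coefficients 1,0,1 for degrees 0…2.
[t^2] = 1·1 + 1·1 = 2.

2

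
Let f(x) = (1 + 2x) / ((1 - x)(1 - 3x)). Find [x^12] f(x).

1328601

Partial fractions give a closed form: a_n = (-3/2)·1^n + (5/2)·3^n.
At n = 12: a_12 = 1328601.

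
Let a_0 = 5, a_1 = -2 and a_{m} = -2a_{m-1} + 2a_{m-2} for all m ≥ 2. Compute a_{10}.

The ordinary generating function has denominator 1 + 2t - 2t^2.
Iterating the recurrence: a_0,…,a_{10} = 5, -2, 14, -32, 92, -248, 680, -1856, 5072, -13856, 37856.

37856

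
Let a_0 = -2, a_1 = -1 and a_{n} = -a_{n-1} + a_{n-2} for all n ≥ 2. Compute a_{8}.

-5

The ordinary generating function has denominator 1 + x - x^2.
Iterating the recurrence: a_0,…,a_{8} = -2, -1, -1, 0, -1, 1, -2, 3, -5.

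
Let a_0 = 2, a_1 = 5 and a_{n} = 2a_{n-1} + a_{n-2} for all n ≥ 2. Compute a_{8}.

The ordinary generating function has denominator 1 - 2t - t^2.
Iterating the recurrence: a_0,…,a_{8} = 2, 5, 12, 29, 70, 169, 408, 985, 2378.

2378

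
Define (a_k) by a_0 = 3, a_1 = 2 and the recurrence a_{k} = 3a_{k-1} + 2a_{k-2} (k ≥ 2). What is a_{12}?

3722592

The ordinary generating function has denominator 1 - 3t - 2t^2.
Iterating the recurrence: a_0,…,a_{12} = 3, 2, 12, 40, 144, 512, 1824, 6496, 23136, 82400, 293472, 1045216, 3722592.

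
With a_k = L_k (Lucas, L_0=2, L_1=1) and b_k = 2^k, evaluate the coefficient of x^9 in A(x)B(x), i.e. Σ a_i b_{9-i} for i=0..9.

2750

Write out a_i and b_{9-i} for i = 0,…,9 and sum the products.
Σ = 2·512 + 1·256 + 3·128 + 4·64 + 7·32 + 11·16 + 18·8 + 29·4 + 47·2 + 76·1 = 2750.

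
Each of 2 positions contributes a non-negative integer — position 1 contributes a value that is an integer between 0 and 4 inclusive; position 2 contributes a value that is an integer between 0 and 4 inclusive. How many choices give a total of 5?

4

The generating function for the choices is (1 + y + y² + y³ + y⁴)·(1 + y + y² + y³ + y⁴); the count is [y⁵].
(1 + y + y² + y³ + y⁴) has coefficients 1,1,1,1,1 for degrees 0…4.
(1 + y + y² + y³ + y⁴) has coefficients 1,1,1,1,1,0 for degrees 0…5.
[y⁵] = 1·0 + 1·1 + 1·1 + 1·1 + 1·1 = 4.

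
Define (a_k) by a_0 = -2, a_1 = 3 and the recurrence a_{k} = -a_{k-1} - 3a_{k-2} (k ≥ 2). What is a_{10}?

The ordinary generating function has denominator 1 + t + 3t^2.
Iterating the recurrence: a_0,…,a_{10} = -2, 3, 3, -12, 3, 33, -42, -57, 183, -12, -537.

-537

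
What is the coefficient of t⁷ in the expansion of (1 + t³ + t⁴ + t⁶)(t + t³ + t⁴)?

(1 + t³ + t⁴ + t⁶) has coefficients 1,0,0,1,1,0,1 for degrees 0…6.
(t + t³ + t⁴) has coefficients 0,1,0,1,1,0,0,0 for degrees 0…7.
[t⁷] = 1·0 + 1·1 + 1·1 + 1·1 = 3.

3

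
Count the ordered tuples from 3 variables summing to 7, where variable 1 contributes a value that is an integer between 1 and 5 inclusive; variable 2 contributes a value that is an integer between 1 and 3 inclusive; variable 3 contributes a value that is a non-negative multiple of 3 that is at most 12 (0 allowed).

The generating function for the choices is (x + x² + x³ + x⁴ + x⁵)·(x + x² + x³)·(1 + x³ + x⁶ + x⁹ + x¹²); the count is [x⁷].
(x + x² + x³ + x⁴ + x⁵) has coefficients 0,1,1,1,1,1 for degrees 0…5.
(x + x² + x³) has coefficients 0,1,1,1,0,0,0,0 for degrees 0…7.
Finally multiplying by (1 + x³ + x⁶ + x⁹ + x¹²), the product of all factors after the first has coefficients 0,1,1,1,1,1,1,1 for degrees 0…7.
[x⁷] = 1·1 + 1·1 + 1·1 + 1·1 + 1·1 = 5.

5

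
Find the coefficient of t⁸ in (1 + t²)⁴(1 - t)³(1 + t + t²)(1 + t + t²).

(1 + t²)⁴ has coefficients 1,0,4,0,6,0,4,0,1 for degrees 0…8.
(1 - t)³ has coefficients 1,-3,3,-1,0,0,0,0,0 for degrees 0…8.
Multiplying by (1 + t + t²) gives running coefficients 1,-2,1,-1,2,-1,0,0,0 for degrees 0…8.
Finally multiplying by (1 + t + t²), the product of all factors after the first has coefficients 1,-1,0,-2,2,0,1,-1,0 for degrees 0…8.
[t⁸] = 1·0 + 4·1 + 6·2 + 4·0 + 1·1 = 17.

17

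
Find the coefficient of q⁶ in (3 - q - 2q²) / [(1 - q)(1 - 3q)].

The denominator gives the recurrence a_n = 4a_(n−1) − 3a_(n−2) for n ≥ 3; the numerator fixes a_0 = 3, a_1 = 11, a_2 = 33.
Iterating: 3, 11, 33, 99, 297, 891, 2673, so a_6 = 2673.

2673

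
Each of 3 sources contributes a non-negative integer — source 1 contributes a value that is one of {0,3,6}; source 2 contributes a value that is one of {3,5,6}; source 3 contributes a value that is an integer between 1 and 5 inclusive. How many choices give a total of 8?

The generating function for the choices is (1 + t³ + t⁶)·(t³ + t⁵ + t⁶)·(t + t² + t³ + t⁴ + t⁵); the count is [t⁸].
(1 + t³ + t⁶) has coefficients 1,0,0,1,0,0,1 for degrees 0…6.
(t³ + t⁵ + t⁶) has coefficients 0,0,0,1,0,1,1,0,0 for degrees 0…8.
Finally multiplying by (t + t² + t³ + t⁴ + t⁵), the product of all factors after the first has coefficients 0,0,0,0,1,1,2,3,3 for degrees 0…8.
[t⁸] = 1·3 + 1·1 + 1·0 = 4.

4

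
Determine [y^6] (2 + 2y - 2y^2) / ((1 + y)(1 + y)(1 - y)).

-4

The denominator gives the recurrence a_n = −a_(n−1) + a_(n−2) + a_(n−3) for n ≥ 3; the numerator fixes a_0 = 2, a_1 = 0, a_2 = 0.
Iterating: 2, 0, 0, 2, -2, 4, -4, so a_6 = -4.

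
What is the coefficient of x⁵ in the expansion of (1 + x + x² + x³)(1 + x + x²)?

(1 + x + x² + x³) has coefficients 1,1,1,1 for degrees 0…3.
(1 + x + x²) has coefficients 1,1,1,0,0,0 for degrees 0…5.
[x⁵] = 1·0 + 1·0 + 1·0 + 1·1 = 1.

1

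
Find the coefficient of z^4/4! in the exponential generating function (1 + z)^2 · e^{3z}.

The EGF product rule gives c_4 = Σ_{k_1+k_2=4} C(4; k_1,k_2) · ∏ g_i(k_i), where (1+z)^2 gives the falling factorial (2)_k; e^{3z} gives (3)^k.
g_1(k) for k = 0…4: 1, 2, 2, 0, 0.
g_2(k) for k = 0…4: 1, 3, 9, 27, 81.
c_4 = Σ_k C(4,k)·g_1(k)·g_2(4−k) = 1·1·81 + 4·2·27 + 6·2·9 = 81 + 216 + 108 = 405.

405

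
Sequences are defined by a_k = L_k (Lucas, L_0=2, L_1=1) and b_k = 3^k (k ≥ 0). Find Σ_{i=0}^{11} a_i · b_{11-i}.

531208

Write out a_i and b_{11-i} for i = 0,…,11 and sum the products.
Σ = 2·177147 + 1·59049 + 3·19683 + 4·6561 + 7·2187 + 11·729 + 18·243 + 29·81 + 47·27 + 76·9 + 123·3 + 199·1 = 531208.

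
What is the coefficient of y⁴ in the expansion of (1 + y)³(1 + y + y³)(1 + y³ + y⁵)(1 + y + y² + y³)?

(1 + y)³ has coefficients 1,3,3,1 for degrees 0…3.
(1 + y + y³) has coefficients 1,1,0,1,0 for degrees 0…4.
Multiplying by (1 + y³ + y⁵) gives running coefficients 1,1,0,2,1 for degrees 0…4.
Finally multiplying by (1 + y + y² + y³), the product of all factors after the first has coefficients 1,2,2,4,4 for degrees 0…4.
[y⁴] = 1·4 + 3·4 + 3·2 + 1·2 = 24.

24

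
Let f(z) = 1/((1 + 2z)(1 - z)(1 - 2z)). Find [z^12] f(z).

Partial fractions give a closed form: a_n = (1/3)·(-2)^n + (-1/3)·1^n + (1)·2^n.
At n = 12: a_12 = 5461.

5461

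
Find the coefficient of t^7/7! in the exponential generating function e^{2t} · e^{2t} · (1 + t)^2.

116736

The EGF product rule gives c_7 = Σ_{k_1+k_2+k_3=7} C(7; k_1,k_2,k_3) · ∏ g_i(k_i), where e^{2t} gives (2)^k; e^{2t} gives (2)^k; (1+t)^2 gives the falling factorial (2)_k.
g_1(k) for k = 0…7: 1, 2, 4, 8, 16, 32, 64, 128.
g_2(k) for k = 0…7: 1, 2, 4, 8, 16, 32, 64, 128.
g_3(k) for k = 0…7: 1, 2, 2, 0, 0, 0, 0, 0.
First combine the last two factors: h(k) = Σ_j C(k,j)·g_2(j)·g_3(k−j) for k = 0…7: 1, 4, 14, 44, 128, 352, 928, 2368.
c_7 = Σ_k C(7,k)·g_1(k)·h(7−k) = 1·1·2368 + 7·2·928 + 21·4·352 + 35·8·128 + 35·16·44 + 21·32·14 + 7·64·4 + 1·128·1 = 2368 + 12992 + 29568 + 35840 + 24640 + 9408 + 1792 + 128 = 116736.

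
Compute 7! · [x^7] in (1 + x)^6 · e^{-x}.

The EGF product rule gives c_7 = Σ_{k_1+k_2=7} C(7; k_1,k_2) · ∏ g_i(k_i), where (1+x)^6 gives the falling factorial (6)_k; e^{-x} gives (-1)^k.
g_1(k) for k = 0…7: 1, 6, 30, 120, 360, 720, 720, 0.
g_2(k) for k = 0…7: 1, -1, 1, -1, 1, -1, 1, -1.
c_7 = Σ_k C(7,k)·g_1(k)·g_2(7−k) = 1·1·(-1) + 7·6·1 + 21·30·(-1) + 35·120·1 + 35·360·(-1) + 21·720·1 + 7·720·(-1) = −1 + 42 − 630 + 4200 − 12600 + 15120 − 5040 = 1091.

1091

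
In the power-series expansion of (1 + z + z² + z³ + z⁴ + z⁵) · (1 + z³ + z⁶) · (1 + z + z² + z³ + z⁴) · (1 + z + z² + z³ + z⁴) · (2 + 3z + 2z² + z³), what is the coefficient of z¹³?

(1 + z + z² + z³ + z⁴ + z⁵) has coefficients 1,1,1,1,1,1 for degrees 0…5.
(1 + z³ + z⁶) has coefficients 1,0,0,1,0,0,1,0,0,0,0,0,0,0 for degrees 0…13.
Multiplying by (1 + z + z² + z³ + z⁴) gives running coefficients 1,1,1,2,2,1,2,2,1,1,1,0,0,0 for degrees 0…13.
Multiplying by (1 + z + z² + z³ + z⁴) gives running coefficients 1,2,3,5,7,7,8,9,8,7,7,5,3,2 for degrees 0…13.
Finally multiplying by (2 + 3z + 2z² + z³), the product of all factors after the first has coefficients 2,7,14,24,37,48,56,63,66,64,60,53,42,30 for degrees 0…13.
[z¹³] = 1·30 + 1·42 + 1·53 + 1·60 + 1·64 + 1·66 = 315.

315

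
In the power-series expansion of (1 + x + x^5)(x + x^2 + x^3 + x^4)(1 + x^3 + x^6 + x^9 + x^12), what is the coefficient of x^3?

(1 + x + x^5) has coefficients 1,1,0,0 for degrees 0…3.
(x + x^2 + x^3 + x^4) has coefficients 0,1,1,1 for degrees 0…3.
Finally multiplying by (1 + x^3 + x^6 + x^9 + x^12), the product of all factors after the first has coefficients 0,1,1,1 for degrees 0…3.
[x^3] = 1·1 + 1·1 = 2.

2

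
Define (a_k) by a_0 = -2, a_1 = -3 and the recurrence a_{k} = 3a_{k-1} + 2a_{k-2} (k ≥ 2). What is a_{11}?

The ordinary generating function has denominator 1 - 3q - 2q^2.
Iterating the recurrence: a_0,…,a_{11} = -2, -3, -13, -45, -161, -573, -2041, -7269, -25889, -92205, -328393, -1169589.

-1169589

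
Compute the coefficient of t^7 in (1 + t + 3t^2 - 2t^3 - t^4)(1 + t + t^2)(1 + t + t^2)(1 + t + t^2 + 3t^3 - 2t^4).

(1 + t + 3t^2 - 2t^3 - t^4) has coefficients 1,1,3,-2,-1 for degrees 0…4.
(1 + t + t^2) has coefficients 1,1,1,0,0,0,0,0 for degrees 0…7.
Multiplying by (1 + t + t^2) gives running coefficients 1,2,3,2,1,0,0,0 for degrees 0…7.
Finally multiplying by (1 + t + t^2 + 3t^3 - 2t^4), the product of all factors after the first has coefficients 1,3,6,10,10,8,1,-1 for degrees 0…7.
[t^7] = 1·(-1) + 1·1 + 3·8 − 2·10 − 1·10 = -6.

-6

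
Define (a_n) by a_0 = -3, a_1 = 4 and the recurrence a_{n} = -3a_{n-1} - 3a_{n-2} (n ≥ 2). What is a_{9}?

The ordinary generating function has denominator 1 + 3t + 3t^2.
Iterating the recurrence: a_0,…,a_{9} = -3, 4, -3, -3, 18, -45, 81, -108, 81, 81.

81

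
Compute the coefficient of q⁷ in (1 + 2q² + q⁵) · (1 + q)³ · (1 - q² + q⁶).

(1 + 2q² + q⁵) has coefficients 1,0,2,0,0,1 for degrees 0…5.
(1 + q)³ has coefficients 1,3,3,1,0,0,0,0 for degrees 0…7.
Finally multiplying by (1 - q² + q⁶), the product of all factors after the first has coefficients 1,3,2,-2,-3,-1,1,3 for degrees 0…7.
[q⁷] = 1·3 + 2·(-1) + 1·2 = 3.

3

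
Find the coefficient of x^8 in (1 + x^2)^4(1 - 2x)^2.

17

(1 + x^2)^4 has coefficients 1,0,4,0,6,0,4,0,1 for degrees 0…8.
(1 - 2x)^2 has coefficients 1,-4,4,0,0,0,0,0,0 for degrees 0…8.
[x^8] = 1·0 + 4·0 + 6·0 + 4·4 + 1·1 = 17.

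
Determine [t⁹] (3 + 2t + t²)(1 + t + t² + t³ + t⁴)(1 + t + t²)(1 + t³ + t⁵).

28

(3 + 2t + t²) has coefficients 3,2,1 for degrees 0…2.
(1 + t + t² + t³ + t⁴) has coefficients 1,1,1,1,1,0,0,0,0,0 for degrees 0…9.
Multiplying by (1 + t + t²) gives running coefficients 1,2,3,3,3,2,1,0,0,0 for degrees 0…9.
Finally multiplying by (1 + t³ + t⁵), the product of all factors after the first has coefficients 1,2,3,4,5,6,6,6,5,4 for degrees 0…9.
[t⁹] = 3·4 + 2·5 + 1·6 = 28.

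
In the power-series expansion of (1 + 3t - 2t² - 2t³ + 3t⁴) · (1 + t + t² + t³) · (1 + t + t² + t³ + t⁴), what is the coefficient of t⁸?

5

(1 + 3t - 2t² - 2t³ + 3t⁴) has coefficients 1,3,-2,-2,3 for degrees 0…4.
(1 + t + t² + t³) has coefficients 1,1,1,1,0,0,0,0,0 for degrees 0…8.
Finally multiplying by (1 + t + t² + t³ + t⁴), the product of all factors after the first has coefficients 1,2,3,4,4,3,2,1,0 for degrees 0…8.
[t⁸] = 1·0 + 3·1 − 2·2 − 2·3 + 3·4 = 5.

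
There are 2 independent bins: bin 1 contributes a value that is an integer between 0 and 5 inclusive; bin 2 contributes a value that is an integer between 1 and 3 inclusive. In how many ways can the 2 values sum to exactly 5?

3

The generating function for the choices is (1 + t + t^2 + t^3 + t^4 + t^5)·(t + t^2 + t^3); the count is [t^5].
(1 + t + t^2 + t^3 + t^4 + t^5) has coefficients 1,1,1,1,1,1 for degrees 0…5.
(t + t^2 + t^3) has coefficients 0,1,1,1,0,0 for degrees 0…5.
[t^5] = 1·0 + 1·0 + 1·1 + 1·1 + 1·1 + 1·0 = 3.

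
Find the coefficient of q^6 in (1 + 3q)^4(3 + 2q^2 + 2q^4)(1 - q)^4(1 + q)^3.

396

(1 + 3q)^4 has coefficients 1,12,54,108,81 for degrees 0…4.
(3 + 2q^2 + 2q^4) has coefficients 3,0,2,0,2,0,0 for degrees 0…6.
Multiplying by (1 - q)^4 gives running coefficients 3,-12,20,-20,17,-16,14 for degrees 0…6.
Finally multiplying by (1 + q)^3, the product of all factors after the first has coefficients 3,-3,-7,7,5,-5,-3 for degrees 0…6.
[q^6] = 1·(-3) + 12·(-5) + 54·5 + 108·7 + 81·(-7) = 396.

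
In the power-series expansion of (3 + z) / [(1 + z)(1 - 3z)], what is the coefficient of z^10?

147623

Partial fractions give a closed form: a_n = (1/2)·(-1)^n + (5/2)·3^n.
At n = 10: a_10 = 147623.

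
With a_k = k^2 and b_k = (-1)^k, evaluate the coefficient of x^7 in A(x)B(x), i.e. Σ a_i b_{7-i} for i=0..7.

Write out a_i and b_{7-i} for i = 0,…,7 and sum the products.
Σ = 0·(-1) + 1·1 + 4·(-1) + 9·1 + 16·(-1) + 25·1 + 36·(-1) + 49·1 = 28.

28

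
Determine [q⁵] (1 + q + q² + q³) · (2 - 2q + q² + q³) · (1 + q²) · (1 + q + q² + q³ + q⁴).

(1 + q + q² + q³) has coefficients 1,1,1,1 for degrees 0…3.
(2 - 2q + q² + q³) has coefficients 2,-2,1,1,0,0 for degrees 0…5.
Multiplying by (1 + q²) gives running coefficients 2,-2,3,-1,1,1 for degrees 0…5.
Finally multiplying by (1 + q + q² + q³ + q⁴), the product of all factors after the first has coefficients 2,0,3,2,3,2 for degrees 0…5.
[q⁵] = 1·2 + 1·3 + 1·2 + 1·3 = 10.

10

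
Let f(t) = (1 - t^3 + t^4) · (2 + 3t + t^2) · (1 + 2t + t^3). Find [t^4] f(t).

(1 - t^3 + t^4) has coefficients 1,0,0,-1,1 for degrees 0…4.
(2 + 3t + t^2) has coefficients 2,3,1,0,0 for degrees 0…4.
Finally multiplying by (1 + 2t + t^3), the product of all factors after the first has coefficients 2,7,7,4,3 for degrees 0…4.
[t^4] = 1·3 − 1·7 + 1·2 = -2.

-2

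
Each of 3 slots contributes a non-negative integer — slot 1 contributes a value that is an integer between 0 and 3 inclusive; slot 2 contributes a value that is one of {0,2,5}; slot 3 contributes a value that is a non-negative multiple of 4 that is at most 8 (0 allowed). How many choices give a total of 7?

3

The generating function for the choices is (1 + q + q^2 + q^3)·(1 + q^2 + q^5)·(1 + q^4 + q^8); the count is [q^7].
(1 + q + q^2 + q^3) has coefficients 1,1,1,1 for degrees 0…3.
(1 + q^2 + q^5) has coefficients 1,0,1,0,0,1,0,0 for degrees 0…7.
Finally multiplying by (1 + q^4 + q^8), the product of all factors after the first has coefficients 1,0,1,0,1,1,1,0 for degrees 0…7.
[q^7] = 1·0 + 1·1 + 1·1 + 1·1 = 3.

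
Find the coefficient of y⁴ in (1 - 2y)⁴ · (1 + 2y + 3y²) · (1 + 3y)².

75

(1 - 2y)⁴ has coefficients 1,-8,24,-32,16 for degrees 0…4.
(1 + 2y + 3y²) has coefficients 1,2,3,0,0 for degrees 0…4.
Finally multiplying by (1 + 3y)², the product of all factors after the first has coefficients 1,8,24,36,27 for degrees 0…4.
[y⁴] = 1·27 − 8·36 + 24·24 − 32·8 + 16·1 = 75.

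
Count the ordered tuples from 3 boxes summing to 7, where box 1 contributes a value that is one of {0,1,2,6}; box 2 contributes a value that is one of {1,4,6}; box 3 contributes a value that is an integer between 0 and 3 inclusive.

The generating function for the choices is (1 + x + x^2 + x^6)·(x + x^4 + x^6)·(1 + x + x^2 + x^3); the count is [x^7].
(1 + x + x^2 + x^6) has coefficients 1,1,1,0,0,0,1 for degrees 0…6.
(x + x^4 + x^6) has coefficients 0,1,0,0,1,0,1,0 for degrees 0…7.
Finally multiplying by (1 + x + x^2 + x^3), the product of all factors after the first has coefficients 0,1,1,1,2,1,2,2 for degrees 0…7.
[x^7] = 1·2 + 1·2 + 1·1 + 1·1 = 6.

6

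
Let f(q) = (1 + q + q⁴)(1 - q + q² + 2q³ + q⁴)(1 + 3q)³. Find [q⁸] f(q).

46

(1 + q + q⁴) has coefficients 1,1,0,0,1 for degrees 0…4.
(1 - q + q² + 2q³ + q⁴) has coefficients 1,-1,1,2,1,0,0,0,0 for degrees 0…8.
Finally multiplying by (1 + 3q)³, the product of all factors after the first has coefficients 1,8,19,11,19,90,81,27,0 for degrees 0…8.
[q⁸] = 1·0 + 1·27 + 1·19 = 46.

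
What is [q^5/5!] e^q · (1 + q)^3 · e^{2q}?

3618

The EGF product rule gives c_5 = Σ_{k_1+k_2+k_3=5} C(5; k_1,k_2,k_3) · ∏ g_i(k_i), where e^q gives (1)^k; (1+q)^3 gives the falling factorial (3)_k; e^{2q} gives (2)^k.
g_1(k) for k = 0…5: 1, 1, 1, 1, 1, 1.
g_2(k) for k = 0…5: 1, 3, 6, 6, 0, 0.
g_3(k) for k = 0…5: 1, 2, 4, 8, 16, 32.
First combine the last two factors: h(k) = Σ_j C(k,j)·g_2(j)·g_3(k−j) for k = 0…5: 1, 5, 22, 86, 304, 992.
c_5 = Σ_k C(5,k)·g_1(k)·h(5−k) = 1·1·992 + 5·1·304 + 10·1·86 + 10·1·22 + 5·1·5 + 1·1·1 = 992 + 1520 + 860 + 220 + 25 + 1 = 3618.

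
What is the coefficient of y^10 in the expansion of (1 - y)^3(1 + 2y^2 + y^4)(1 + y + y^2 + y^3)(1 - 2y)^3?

-81

(1 - y)^3 has coefficients 1,-3,3,-1 for degrees 0…3.
(1 + 2y^2 + y^4) has coefficients 1,0,2,0,1,0,0,0,0,0,0 for degrees 0…10.
Multiplying by (1 + y + y^2 + y^3) gives running coefficients 1,1,3,3,3,3,1,1,0,0,0 for degrees 0…10.
Finally multiplying by (1 - 2y)^3, the product of all factors after the first has coefficients 1,-5,9,-11,13,-3,-5,7,-18,4,-8 for degrees 0…10.
[y^10] = 1·(-8) − 3·4 + 3·(-18) − 1·7 = -81.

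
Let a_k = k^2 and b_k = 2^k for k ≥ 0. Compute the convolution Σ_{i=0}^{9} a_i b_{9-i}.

This is [x^9] in the product of the two ordinary generating functions.
Σ = 0·512 + 1·256 + 4·128 + 9·64 + 16·32 + 25·16 + 36·8 + 49·4 + 64·2 + 81·1 = 2949.

2949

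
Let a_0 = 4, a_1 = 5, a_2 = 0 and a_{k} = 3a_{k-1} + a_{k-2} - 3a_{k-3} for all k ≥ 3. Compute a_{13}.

The ordinary generating function has denominator 1 - 3y - y^2 + 3y^3.
Iterating the recurrence: a_0,…,a_{13} = 4, 5, 0, -7, -36, -115, -360, -1087, -3276, -9835, -29520, -88567, -265716, -797155.

-797155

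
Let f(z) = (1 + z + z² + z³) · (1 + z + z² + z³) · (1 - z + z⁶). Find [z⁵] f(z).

-1

(1 + z + z² + z³) has coefficients 1,1,1,1 for degrees 0…3.
(1 + z + z² + z³) has coefficients 1,1,1,1,0,0 for degrees 0…5.
Finally multiplying by (1 - z + z⁶), the product of all factors after the first has coefficients 1,0,0,0,-1,0 for degrees 0…5.
[z⁵] = 1·0 + 1·(-1) + 1·0 + 1·0 = -1.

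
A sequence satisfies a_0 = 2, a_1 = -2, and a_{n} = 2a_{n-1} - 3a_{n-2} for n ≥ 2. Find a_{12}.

The ordinary generating function has denominator 1 - 2q + 3q^2.
Iterating the recurrence: a_0,…,a_{12} = 2, -2, -10, -14, 2, 46, 86, 34, -190, -482, -394, 658, 2498.

2498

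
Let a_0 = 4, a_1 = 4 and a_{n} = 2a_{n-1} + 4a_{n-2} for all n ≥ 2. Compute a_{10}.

The ordinary generating function has denominator 1 - 2t - 4t^2.
Iterating the recurrence: a_0,…,a_{10} = 4, 4, 24, 64, 224, 704, 2304, 7424, 24064, 77824, 251904.

251904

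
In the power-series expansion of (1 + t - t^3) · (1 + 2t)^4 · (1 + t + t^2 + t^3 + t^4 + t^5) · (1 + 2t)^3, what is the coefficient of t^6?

(1 + t - t^3) has coefficients 1,1,0,-1 for degrees 0…3.
(1 + 2t)^4 has coefficients 1,8,24,32,16,0,0 for degrees 0…6.
Multiplying by (1 + t + t^2 + t^3 + t^4 + t^5) gives running coefficients 1,9,33,65,81,81,80 for degrees 0…6.
Finally multiplying by (1 + 2t)^3, the product of all factors after the first has coefficients 1,15,99,379,939,1611,2058 for degrees 0…6.
[t^6] = 1·2058 + 1·1611 − 1·379 = 3290.

3290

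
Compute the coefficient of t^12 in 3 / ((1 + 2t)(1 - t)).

8193

Partial fractions give a closed form: a_n = (2)·(-2)^n + (1)·1^n.
At n = 12: a_12 = 8193.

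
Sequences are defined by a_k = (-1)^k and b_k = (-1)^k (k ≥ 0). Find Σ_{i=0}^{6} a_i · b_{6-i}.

This is [x^6] in the product of the two ordinary generating functions.
Σ = 1·1 − 1·(-1) + 1·1 − 1·(-1) + 1·1 − 1·(-1) + 1·1 = 7.

7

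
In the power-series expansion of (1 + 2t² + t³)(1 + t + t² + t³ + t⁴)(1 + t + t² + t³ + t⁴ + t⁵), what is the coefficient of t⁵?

16

(1 + 2t² + t³) has coefficients 1,0,2,1 for degrees 0…3.
(1 + t + t² + t³ + t⁴) has coefficients 1,1,1,1,1,0 for degrees 0…5.
Finally multiplying by (1 + t + t² + t³ + t⁴ + t⁵), the product of all factors after the first has coefficients 1,2,3,4,5,5 for degrees 0…5.
[t⁵] = 1·5 + 2·4 + 1·3 = 16.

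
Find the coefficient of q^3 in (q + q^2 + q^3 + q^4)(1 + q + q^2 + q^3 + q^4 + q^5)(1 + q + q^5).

5

(q + q^2 + q^3 + q^4) has coefficients 0,1,1,1 for degrees 0…3.
(1 + q + q^2 + q^3 + q^4 + q^5) has coefficients 1,1,1,1 for degrees 0…3.
Finally multiplying by (1 + q + q^5), the product of all factors after the first has coefficients 1,2,2,2 for degrees 0…3.
[q^3] = 1·2 + 1·2 + 1·1 = 5.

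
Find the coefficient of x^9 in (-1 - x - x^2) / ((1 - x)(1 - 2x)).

-1789

The denominator gives the recurrence a_n = 3a_(n−1) − 2a_(n−2) for n ≥ 3; the numerator fixes a_0 = -1, a_1 = -4, a_2 = -11.
Iterating: -1, -4, -11, -25, -53, -109, -221, -445, -893, -1789, so a_9 = -1789.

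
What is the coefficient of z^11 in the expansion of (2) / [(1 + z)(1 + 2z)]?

Partial fractions give a closed form: a_n = (-2)·(-1)^n + (4)·(-2)^n.
At n = 11: a_11 = -8190.

-8190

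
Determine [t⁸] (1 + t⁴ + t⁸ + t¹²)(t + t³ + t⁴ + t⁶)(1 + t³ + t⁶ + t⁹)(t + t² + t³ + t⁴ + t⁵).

(1 + t⁴ + t⁸ + t¹²) has coefficients 1,0,0,0,1,0,0,0,1 for degrees 0…8.
(t + t³ + t⁴ + t⁶) has coefficients 0,1,0,1,1,0,1,0,0 for degrees 0…8.
Multiplying by (1 + t³ + t⁶ + t⁹) gives running coefficients 0,1,0,1,2,0,2,2,0 for degrees 0…8.
Finally multiplying by (t + t² + t³ + t⁴ + t⁵), the product of all factors after the first has coefficients 0,0,1,1,2,4,4,5,7 for degrees 0…8.
[t⁸] = 1·7 + 1·2 + 1·0 = 9.

9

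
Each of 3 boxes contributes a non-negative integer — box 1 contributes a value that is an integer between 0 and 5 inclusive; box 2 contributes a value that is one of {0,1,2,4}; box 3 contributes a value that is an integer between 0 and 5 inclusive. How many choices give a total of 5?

17

The generating function for the choices is (1 + z + z² + z³ + z⁴ + z⁵)·(1 + z + z² + z⁴)·(1 + z + z² + z³ + z⁴ + z⁵); the count is [z⁵].
(1 + z + z² + z³ + z⁴ + z⁵) has coefficients 1,1,1,1,1,1 for degrees 0…5.
(1 + z + z² + z⁴) has coefficients 1,1,1,0,1,0 for degrees 0…5.
Finally multiplying by (1 + z + z² + z³ + z⁴ + z⁵), the product of all factors after the first has coefficients 1,2,3,3,4,4 for degrees 0…5.
[z⁵] = 1·4 + 1·4 + 1·3 + 1·3 + 1·2 + 1·1 = 17.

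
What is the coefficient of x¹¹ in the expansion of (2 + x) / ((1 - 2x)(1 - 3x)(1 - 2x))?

3568535

The denominator gives the recurrence a_n = 7a_(n−1) − 16a_(n−2) + 12a_(n−3) for n ≥ 3; the numerator fixes a_0 = 2, a_1 = 15, a_2 = 73.
Iterating: 2, 15, 73, 295, 1077, 3695, 12173, 39015, 122677, 380575, 1169373, 3568535, so a_11 = 3568535.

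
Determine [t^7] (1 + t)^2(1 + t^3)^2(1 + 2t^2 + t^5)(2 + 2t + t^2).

(1 + t)^2 has coefficients 1,2,1 for degrees 0…2.
(1 + t^3)^2 has coefficients 1,0,0,2,0,0,1,0 for degrees 0…7.
Multiplying by (1 + 2t^2 + t^5) gives running coefficients 1,0,2,2,0,5,1,0 for degrees 0…7.
Finally multiplying by (2 + 2t + t^2), the product of all factors after the first has coefficients 2,2,5,8,6,12,12,7 for degrees 0…7.
[t^7] = 1·7 + 2·12 + 1·12 = 43.

43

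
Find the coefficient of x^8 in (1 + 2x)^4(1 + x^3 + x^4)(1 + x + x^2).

120

(1 + 2x)^4 has coefficients 1,8,24,32,16 for degrees 0…4.
(1 + x^3 + x^4) has coefficients 1,0,0,1,1,0,0,0,0 for degrees 0…8.
Finally multiplying by (1 + x + x^2), the product of all factors after the first has coefficients 1,1,1,1,2,2,1,0,0 for degrees 0…8.
[x^8] = 1·0 + 8·0 + 24·1 + 32·2 + 16·2 = 120.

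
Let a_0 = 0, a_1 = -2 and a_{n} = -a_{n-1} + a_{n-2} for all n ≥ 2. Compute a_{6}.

16

The ordinary generating function has denominator 1 + q - q^2.
Iterating the recurrence: a_0,…,a_{6} = 0, -2, 2, -4, 6, -10, 16.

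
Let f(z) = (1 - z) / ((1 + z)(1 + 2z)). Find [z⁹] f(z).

-1534

The denominator gives the recurrence a_n = −3a_(n−1) − 2a_(n−2) for n ≥ 2; the numerator fixes a_0 = 1, a_1 = -4.
Iterating: 1, -4, 10, -22, 46, -94, 190, -382, 766, -1534, so a_9 = -1534.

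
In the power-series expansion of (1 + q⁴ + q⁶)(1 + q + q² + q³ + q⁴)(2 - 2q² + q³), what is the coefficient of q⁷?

(1 + q⁴ + q⁶) has coefficients 1,0,0,0,1,0,1 for degrees 0…6.
(1 + q + q² + q³ + q⁴) has coefficients 1,1,1,1,1,0,0,0 for degrees 0…7.
Finally multiplying by (2 - 2q² + q³), the product of all factors after the first has coefficients 2,2,0,1,1,-1,-1,1 for degrees 0…7.
[q⁷] = 1·1 + 1·1 + 1·2 = 4.

4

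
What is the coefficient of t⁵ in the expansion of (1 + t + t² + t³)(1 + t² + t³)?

(1 + t + t² + t³) has coefficients 1,1,1,1 for degrees 0…3.
(1 + t² + t³) has coefficients 1,0,1,1,0,0 for degrees 0…5.
[t⁵] = 1·0 + 1·0 + 1·1 + 1·1 = 2.

2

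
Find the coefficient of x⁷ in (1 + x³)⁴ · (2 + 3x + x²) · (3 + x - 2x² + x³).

70

(1 + x³)⁴ has coefficients 1,0,0,4,0,0,6,0 for degrees 0…7.
(2 + 3x + x²) has coefficients 2,3,1,0,0,0,0,0 for degrees 0…7.
Finally multiplying by (3 + x - 2x² + x³), the product of all factors after the first has coefficients 6,11,2,-3,1,1,0,0 for degrees 0…7.
[x⁷] = 1·0 + 4·1 + 6·11 = 70.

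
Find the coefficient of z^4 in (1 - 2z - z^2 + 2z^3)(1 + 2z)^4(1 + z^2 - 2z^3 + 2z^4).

-59

(1 - 2z - z^2 + 2z^3) has coefficients 1,-2,-1,2 for degrees 0…3.
(1 + 2z)^4 has coefficients 1,8,24,32,16 for degrees 0…4.
Finally multiplying by (1 + z^2 - 2z^3 + 2z^4), the product of all factors after the first has coefficients 1,8,25,38,26 for degrees 0…4.
[z^4] = 1·26 − 2·38 − 1·25 + 2·8 = -59.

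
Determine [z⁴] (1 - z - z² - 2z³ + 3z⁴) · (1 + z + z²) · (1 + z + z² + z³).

-5

(1 - z - z² - 2z³ + 3z⁴) has coefficients 1,-1,-1,-2,3 for degrees 0…4.
(1 + z + z²) has coefficients 1,1,1,0,0 for degrees 0…4.
Finally multiplying by (1 + z + z² + z³), the product of all factors after the first has coefficients 1,2,3,3,2 for degrees 0…4.
[z⁴] = 1·2 − 1·3 − 1·3 − 2·2 + 3·1 = -5.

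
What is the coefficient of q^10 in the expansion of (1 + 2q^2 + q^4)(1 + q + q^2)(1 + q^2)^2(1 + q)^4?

(1 + 2q^2 + q^4) has coefficients 1,0,2,0,1 for degrees 0…4.
(1 + q + q^2) has coefficients 1,1,1,0,0,0,0,0,0,0,0 for degrees 0…10.
Multiplying by (1 + q^2)^2 gives running coefficients 1,1,3,2,3,1,1,0,0,0,0 for degrees 0…10.
Finally multiplying by (1 + q)^4, the product of all factors after the first has coefficients 1,5,13,24,34,38,34,24,13,5,1 for degrees 0…10.
[q^10] = 1·1 + 2·13 + 1·34 = 61.

61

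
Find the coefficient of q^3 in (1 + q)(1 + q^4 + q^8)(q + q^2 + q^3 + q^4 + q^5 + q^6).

2

(1 + q) has coefficients 1,1 for degrees 0…1.
(1 + q^4 + q^8) has coefficients 1,0,0,0 for degrees 0…3.
Finally multiplying by (q + q^2 + q^3 + q^4 + q^5 + q^6), the product of all factors after the first has coefficients 0,1,1,1 for degrees 0…3.
[q^3] = 1·1 + 1·1 = 2.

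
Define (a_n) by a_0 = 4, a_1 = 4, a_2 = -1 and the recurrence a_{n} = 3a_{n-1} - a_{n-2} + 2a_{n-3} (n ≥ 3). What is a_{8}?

751

The ordinary generating function has denominator 1 - 3z + z^2 - 2z^3.
Iterating the recurrence: a_0,…,a_{8} = 4, 4, -1, 1, 12, 33, 89, 258, 751.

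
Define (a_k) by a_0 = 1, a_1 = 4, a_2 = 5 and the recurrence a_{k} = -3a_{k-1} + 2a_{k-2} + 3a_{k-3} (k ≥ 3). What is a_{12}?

457831

The ordinary generating function has denominator 1 + 3y - 2y^2 - 3y^3.
Iterating the recurrence: a_0,…,a_{12} = 1, 4, 5, -4, 34, -95, 341, -1111, 3730, -12389, 41294, -137470, 457831.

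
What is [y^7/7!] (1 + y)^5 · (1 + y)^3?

The EGF product rule gives c_7 = Σ_{k_1+k_2=7} C(7; k_1,k_2) · ∏ g_i(k_i), where (1+y)^5 gives the falling factorial (5)_k; (1+y)^3 gives the falling factorial (3)_k.
g_1(k) for k = 0…7: 1, 5, 20, 60, 120, 120, 0, 0.
g_2(k) for k = 0…7: 1, 3, 6, 6, 0, 0, 0, 0.
c_7 = Σ_k C(7,k)·g_1(k)·g_2(7−k) = 35·120·6 + 21·120·6 = 25200 + 15120 = 40320.

40320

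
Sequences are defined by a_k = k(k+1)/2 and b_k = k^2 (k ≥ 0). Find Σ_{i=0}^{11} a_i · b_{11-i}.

3289

The convolution is the t^11 coefficient of A(t)B(t).
Σ = 0·121 + 1·100 + 3·81 + 6·64 + 10·49 + 15·36 + 21·25 + 28·16 + 36·9 + 45·4 + 55·1 + 66·0 = 3289.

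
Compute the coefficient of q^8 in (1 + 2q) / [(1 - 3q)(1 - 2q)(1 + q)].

23921

Partial fractions give a closed form: a_n = (15/4)·3^n + (-8/3)·2^n + (-1/12)·(-1)^n.
At n = 8: a_8 = 23921.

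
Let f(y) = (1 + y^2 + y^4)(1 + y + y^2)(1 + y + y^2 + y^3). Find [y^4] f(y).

(1 + y^2 + y^4) has coefficients 1,0,1,0,1 for degrees 0…4.
(1 + y + y^2) has coefficients 1,1,1,0,0 for degrees 0…4.
Finally multiplying by (1 + y + y^2 + y^3), the product of all factors after the first has coefficients 1,2,3,3,2 for degrees 0…4.
[y^4] = 1·2 + 1·3 + 1·1 = 6.

6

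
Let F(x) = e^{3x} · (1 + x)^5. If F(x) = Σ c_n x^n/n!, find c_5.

14988

The EGF product rule gives c_5 = Σ_{k_1+k_2=5} C(5; k_1,k_2) · ∏ g_i(k_i), where e^{3x} gives (3)^k; (1+x)^5 gives the falling factorial (5)_k.
g_1(k) for k = 0…5: 1, 3, 9, 27, 81, 243.
g_2(k) for k = 0…5: 1, 5, 20, 60, 120, 120.
c_5 = Σ_k C(5,k)·g_1(k)·g_2(5−k) = 1·1·120 + 5·3·120 + 10·9·60 + 10·27·20 + 5·81·5 + 1·243·1 = 120 + 1800 + 5400 + 5400 + 2025 + 243 = 14988.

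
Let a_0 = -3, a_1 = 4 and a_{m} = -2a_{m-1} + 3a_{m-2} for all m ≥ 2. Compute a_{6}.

The ordinary generating function has denominator 1 + 2z - 3z^2.
Iterating the recurrence: a_0,…,a_{6} = -3, 4, -17, 46, -143, 424, -1277.

-1277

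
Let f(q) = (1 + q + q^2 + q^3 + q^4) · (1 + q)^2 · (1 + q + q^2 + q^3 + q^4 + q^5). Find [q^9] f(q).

8

(1 + q + q^2 + q^3 + q^4) has coefficients 1,1,1,1,1 for degrees 0…4.
(1 + q)^2 has coefficients 1,2,1,0,0,0,0,0,0,0 for degrees 0…9.
Finally multiplying by (1 + q + q^2 + q^3 + q^4 + q^5), the product of all factors after the first has coefficients 1,3,4,4,4,4,3,1,0,0 for degrees 0…9.
[q^9] = 1·0 + 1·0 + 1·1 + 1·3 + 1·4 = 8.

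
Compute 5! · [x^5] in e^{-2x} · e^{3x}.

1

The EGF product rule gives c_5 = Σ_{k_1+k_2=5} C(5; k_1,k_2) · ∏ g_i(k_i), where e^{-2x} gives (-2)^k; e^{3x} gives (3)^k.
g_1(k) for k = 0…5: 1, -2, 4, -8, 16, -32.
g_2(k) for k = 0…5: 1, 3, 9, 27, 81, 243.
c_5 = Σ_k C(5,k)·g_1(k)·g_2(5−k) = 1·1·243 + 5·(-2)·81 + 10·4·27 + 10·(-8)·9 + 5·16·3 + 1·(-32)·1 = 243 − 810 + 1080 − 720 + 240 − 32 = 1.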